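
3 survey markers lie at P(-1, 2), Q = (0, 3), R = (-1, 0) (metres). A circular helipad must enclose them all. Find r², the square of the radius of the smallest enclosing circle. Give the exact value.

Side lengths²: PQ² = 2, PR² = 4, QR² = 10.
Since QR² = 10 ≥ 4 + 2 = 6, the angle opposite QR is not acute, so the smallest enclosing circle has QR as diameter.
Centre = midpoint of QR = (-0.5, 1.5), r² = 10/4 = 2.5.

2.5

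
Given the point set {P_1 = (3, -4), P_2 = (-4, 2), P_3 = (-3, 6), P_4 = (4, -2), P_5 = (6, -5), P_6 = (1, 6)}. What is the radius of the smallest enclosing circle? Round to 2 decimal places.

7.11

The minimum enclosing circle of a finite set is fixed by two of the points (as a diameter) or three (as a circumcircle).
The farthest pair is P_3–P_5 with squared distance 202. The circle on this segment as diameter has centre (1.5, 0.5) and r² = 202/4 = 50.5.
Check P_1: distance² to centre = 22.5 ≤ 50.5, so it lies inside.
All remaining points lie in this disk, and no smaller disk contains both endpoints, so this is the minimum enclosing circle.
r = √(50.5) ≈ 7.11.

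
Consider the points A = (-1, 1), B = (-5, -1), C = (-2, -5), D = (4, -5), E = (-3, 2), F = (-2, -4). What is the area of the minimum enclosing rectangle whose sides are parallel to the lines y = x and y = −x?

In coordinates u = x + y, v = x − y the rectangle is axis-aligned; the map (x,y)→(u,v) scales areas by 2.
u-values: 0, -6, -7, -1, -1, -6; range = 0 − (-7) = 7.
v-values: -2, -4, 3, 9, -5, 2; range = 9 − (-5) = 14.
Area = (7 × 14) / 2 = 49.

49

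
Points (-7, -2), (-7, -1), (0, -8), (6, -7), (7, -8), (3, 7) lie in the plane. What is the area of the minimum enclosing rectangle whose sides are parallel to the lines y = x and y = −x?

199.5

In coordinates u = x + y, v = x − y the rectangle is axis-aligned; the map (x,y)→(u,v) scales areas by 2.
u-values: -9, -8, -8, -1, -1, 10; range = 10 − (-9) = 19.
v-values: -5, -6, 8, 13, 15, -4; range = 15 − (-6) = 21.
Area = (19 × 21) / 2 = 199.5.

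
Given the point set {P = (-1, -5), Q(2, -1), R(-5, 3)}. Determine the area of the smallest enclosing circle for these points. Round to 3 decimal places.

63.814

Side lengths²: PQ² = 25, PR² = 80, QR² = 65.
Since PR² = 80 < 65 + 25 = 90, the triangle is acute, so the smallest enclosing circle is the circumcircle.
Circumcentre = (-2.5, -0.75), r² = 20.3125.
Area = π·r² = π·20.3125 ≈ 63.814.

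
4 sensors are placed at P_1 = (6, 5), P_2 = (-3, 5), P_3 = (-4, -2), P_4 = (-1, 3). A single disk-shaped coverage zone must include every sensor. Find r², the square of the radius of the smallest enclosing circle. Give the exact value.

37.25

By Welzl's lemma the MEC is supported by two points (diametrically opposite) or three points (on a circumcircle).
The farthest pair is P_1–P_3 with squared distance 149. The circle on this segment as diameter has centre (1, 1.5) and r² = 149/4 = 37.25.
Check P_2: distance² to centre = 28.25 ≤ 37.25, so it lies inside.
All remaining points lie in this disk, and no smaller disk contains both endpoints, so this is the minimum enclosing circle.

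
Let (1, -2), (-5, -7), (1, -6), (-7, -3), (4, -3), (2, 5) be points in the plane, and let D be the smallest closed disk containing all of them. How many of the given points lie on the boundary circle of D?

By Welzl's lemma the MEC is supported by two points (diametrically opposite) or three points (on a circumcircle).
The farthest pair is (-5, -7)–(2, 5) with squared distance 193. The circle on this segment as diameter has centre (-1.5, -1) and r² = 193/4 = 48.25.
Check (1, -2): distance² to centre = 7.25 ≤ 48.25, so it lies inside.
All remaining points lie in this disk, and no smaller disk contains both endpoints, so this is the minimum enclosing circle.
The points at distance exactly r from the centre are (-5, -7), (2, 5) — 2 points.

2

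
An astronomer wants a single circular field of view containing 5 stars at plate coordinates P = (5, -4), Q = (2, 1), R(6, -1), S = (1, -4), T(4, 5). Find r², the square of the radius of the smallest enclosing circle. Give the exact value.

205/9

By Welzl's lemma the MEC is supported by two points (diametrically opposite) or three points (on a circumcircle).
The minimum enclosing circle is determined by three boundary points: P, S, T.
Their circumcentre is (3, 1/3) with r² = 205/9.
The farthest remaining point R is at distance² 97/9 ≤ 205/9.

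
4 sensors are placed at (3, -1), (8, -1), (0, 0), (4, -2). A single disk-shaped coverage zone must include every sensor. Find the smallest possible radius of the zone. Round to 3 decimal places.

By Welzl's lemma the MEC is supported by two points (diametrically opposite) or three points (on a circumcircle).
The farthest pair is (8, -1)–(0, 0) with squared distance 65. The circle on this segment as diameter has centre (4, -0.5) and r² = 65/4 = 16.25.
Check (3, -1): distance² to centre = 1.25 ≤ 16.25, so it lies inside.
All remaining points lie in this disk, and no smaller disk contains both endpoints, so this is the minimum enclosing circle.
r = √(16.25) ≈ 4.031.

4.031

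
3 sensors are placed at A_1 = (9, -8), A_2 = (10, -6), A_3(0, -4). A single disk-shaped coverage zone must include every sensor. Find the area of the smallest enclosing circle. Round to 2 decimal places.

81.68

Side lengths²: A_1A_2² = 5, A_1A_3² = 97, A_2A_3² = 104.
Since A_2A_3² = 104 ≥ 97 + 5 = 102, the angle opposite A_2A_3 is not acute, so the smallest enclosing circle has A_2A_3 as diameter.
Centre = midpoint of A_2A_3 = (5, -5), r² = 104/4 = 26.
Area = π·r² = π·26 ≈ 81.68.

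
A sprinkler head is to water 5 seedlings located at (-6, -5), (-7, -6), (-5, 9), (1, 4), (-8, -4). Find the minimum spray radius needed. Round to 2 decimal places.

A smallest enclosing disk is always determined by at most three of the input points on its boundary.
The farthest pair is (-7, -6)–(-5, 9) with squared distance 229. The circle on this segment as diameter has centre (-6, 1.5) and r² = 229/4 = 57.25.
Check (-6, -5): distance² to centre = 42.25 ≤ 57.25, so it lies inside.
All remaining points lie in this disk, and no smaller disk contains both endpoints, so this is the minimum enclosing circle.
r = √(57.25) ≈ 7.57.

7.57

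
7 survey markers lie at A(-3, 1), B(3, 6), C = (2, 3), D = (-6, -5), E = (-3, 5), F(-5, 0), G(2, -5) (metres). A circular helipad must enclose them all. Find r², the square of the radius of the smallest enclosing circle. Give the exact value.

50.5

By Welzl's lemma the MEC is supported by two points (diametrically opposite) or three points (on a circumcircle).
The farthest pair is B–D with squared distance 202. The circle on this segment as diameter has centre (-1.5, 0.5) and r² = 202/4 = 50.5.
Check A: distance² to centre = 2.5 ≤ 50.5, so it lies inside.
All remaining points lie in this disk, and no smaller disk contains both endpoints, so this is the minimum enclosing circle.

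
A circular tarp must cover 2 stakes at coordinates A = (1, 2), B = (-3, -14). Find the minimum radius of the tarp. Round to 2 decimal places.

8.25

The smallest circle enclosing two points has them as diameter endpoints.
Centre = midpoint = (-1, -6); r² = |AB|²/4 = 272/4 = 68.
r = √68 ≈ 8.25.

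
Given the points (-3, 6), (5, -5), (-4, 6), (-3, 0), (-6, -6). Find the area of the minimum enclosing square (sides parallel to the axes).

The bounding box has width 11 and height 12.
An axis-aligned square enclosing the set must have side ≥ max(width, height).
So the minimum side is max(11, 12) = 12.
Area = 12² = 144.

144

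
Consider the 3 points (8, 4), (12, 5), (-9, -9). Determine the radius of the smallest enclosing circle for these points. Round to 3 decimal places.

12.619

Call the three points A, B, C in the order given.
Side lengths²: AB² = 17, AC² = 458, BC² = 637.
Since BC² = 637 ≥ 458 + 17 = 475, the angle opposite BC is not acute, so the smallest enclosing circle has BC as diameter.
Centre = midpoint of BC = (1.5, -2), r² = 637/4 = 159.25.
r = √(159.25) ≈ 12.619.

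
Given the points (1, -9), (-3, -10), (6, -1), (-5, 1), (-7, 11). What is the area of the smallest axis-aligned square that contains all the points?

The bounding box has width 13 and height 21.
An axis-aligned square enclosing the set must have side ≥ max(width, height).
So the minimum side is max(13, 21) = 21.
Area = 21² = 441.

441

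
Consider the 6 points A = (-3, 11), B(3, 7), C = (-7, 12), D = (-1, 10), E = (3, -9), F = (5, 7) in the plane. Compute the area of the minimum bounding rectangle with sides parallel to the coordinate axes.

252

x ranges over [-7, 5], width 12.
y ranges over [-9, 12], height 21.
Area = 12 × 21 = 252.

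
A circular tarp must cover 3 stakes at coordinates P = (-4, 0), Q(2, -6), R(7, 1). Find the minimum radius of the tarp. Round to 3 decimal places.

Side lengths²: PQ² = 72, PR² = 122, QR² = 74.
Since PR² = 122 < 74 + 72 = 146, the triangle is acute, so the smallest enclosing circle is the circumcircle.
Circumcentre = (19/12, -5/12), r² = 2257/72.
r = √(2257/72) ≈ 5.599.

5.599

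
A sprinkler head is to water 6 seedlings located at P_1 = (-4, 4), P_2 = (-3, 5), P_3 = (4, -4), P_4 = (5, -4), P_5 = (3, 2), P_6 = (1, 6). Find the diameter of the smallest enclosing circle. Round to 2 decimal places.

A smallest enclosing disk is always determined by at most three of the input points on its boundary.
The minimum enclosing circle is determined by three boundary points: P_1, P_2, P_4.
Their circumcentre is (25/34, 9/34) with r² = 21025/578.
The farthest remaining point P_6 is at distance² 19053/578 ≤ 21025/578.
Diameter = 2r = 2√(21025/578) ≈ 12.06.

12.06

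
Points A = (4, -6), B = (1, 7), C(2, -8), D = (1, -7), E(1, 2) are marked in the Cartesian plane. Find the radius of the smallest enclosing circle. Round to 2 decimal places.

7.52

The minimum enclosing circle of a finite set is fixed by two of the points (as a diameter) or three (as a circumcircle).
The farthest pair is B–C with squared distance 226. The circle on this segment as diameter has centre (1.5, -0.5) and r² = 226/4 = 56.5.
Check A: distance² to centre = 36.5 ≤ 56.5, so it lies inside.
All remaining points lie in this disk, and no smaller disk contains both endpoints, so this is the minimum enclosing circle.
r = √(56.5) ≈ 7.52.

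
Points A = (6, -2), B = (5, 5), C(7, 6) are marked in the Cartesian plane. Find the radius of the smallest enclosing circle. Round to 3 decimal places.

Side lengths²: AB² = 50, AC² = 65, BC² = 5.
Since AC² = 65 ≥ 50 + 5 = 55, the angle opposite AC is not acute, so the smallest enclosing circle has AC as diameter.
Centre = midpoint of AC = (6.5, 2), r² = 65/4 = 16.25.
r = √(16.25) ≈ 4.031.

4.031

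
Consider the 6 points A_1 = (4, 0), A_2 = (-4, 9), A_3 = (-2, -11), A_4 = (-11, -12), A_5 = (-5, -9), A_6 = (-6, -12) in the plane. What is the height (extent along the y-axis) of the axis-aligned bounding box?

21

max y = 9, min y = -12, so height = 21.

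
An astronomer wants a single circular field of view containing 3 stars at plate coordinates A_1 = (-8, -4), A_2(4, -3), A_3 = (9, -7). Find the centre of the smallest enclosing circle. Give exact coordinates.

Side lengths²: A_1A_2² = 145, A_1A_3² = 298, A_2A_3² = 41.
Since A_1A_3² = 298 ≥ 145 + 41 = 186, the angle opposite A_1A_3 is not acute, so the smallest enclosing circle has A_1A_3 as diameter.
Centre = midpoint of A_1A_3 = (0.5, -5.5), r² = 298/4 = 74.5.
Centre = (0.5, -5.5).

(0.5, -5.5)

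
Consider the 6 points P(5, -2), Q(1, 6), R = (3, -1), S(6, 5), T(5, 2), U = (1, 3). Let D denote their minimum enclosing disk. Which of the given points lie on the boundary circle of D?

P, Q

The farthest pair is P–Q with squared distance 80. The circle on this segment as diameter has centre (3, 2) and r² = 80/4 = 20.
Check R: distance² to centre = 9 ≤ 20, so it lies inside.
All remaining points lie in this disk, and no smaller disk contains both endpoints, so this is the minimum enclosing circle.
The points at distance exactly r from the centre are P, Q — 2 points.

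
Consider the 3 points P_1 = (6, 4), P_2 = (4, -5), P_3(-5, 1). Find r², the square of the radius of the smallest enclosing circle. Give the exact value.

71825/1922

Side lengths²: P_1P_2² = 85, P_1P_3² = 130, P_2P_3² = 117.
Since P_1P_3² = 130 < 117 + 85 = 202, the triangle is acute, so the smallest enclosing circle is the circumcircle.
Circumcentre = (67/62, 23/62), r² = 71825/1922.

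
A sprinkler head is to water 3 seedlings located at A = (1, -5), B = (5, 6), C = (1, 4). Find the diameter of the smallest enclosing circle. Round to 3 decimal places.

11.705

Side lengths²: AB² = 137, AC² = 81, BC² = 20.
Since AB² = 137 ≥ 81 + 20 = 101, the angle opposite AB is not acute, so the smallest enclosing circle has AB as diameter.
Centre = midpoint of AB = (3, 0.5), r² = 137/4 = 34.25.
Diameter = 2r = 2√(34.25) ≈ 11.705.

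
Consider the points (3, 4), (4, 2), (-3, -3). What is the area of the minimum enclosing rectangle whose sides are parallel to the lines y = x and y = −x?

19.5

In coordinates u = x + y, v = x − y the rectangle is axis-aligned; the map (x,y)→(u,v) scales areas by 2.
u-values: 7, 6, -6; range = 7 − (-6) = 13.
v-values: -1, 2, 0; range = 2 − (-1) = 3.
Area = (13 × 3) / 2 = 19.5.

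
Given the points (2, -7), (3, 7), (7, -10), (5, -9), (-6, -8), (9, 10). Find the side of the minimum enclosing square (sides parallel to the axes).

20

The bounding box has width 15 and height 20.
An axis-aligned square enclosing the set must have side ≥ max(width, height).
So the minimum side is max(15, 20) = 20.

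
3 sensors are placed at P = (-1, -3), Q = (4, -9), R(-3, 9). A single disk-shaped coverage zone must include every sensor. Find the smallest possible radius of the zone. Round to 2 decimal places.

Side lengths²: PQ² = 61, PR² = 148, QR² = 373.
Since QR² = 373 ≥ 148 + 61 = 209, the angle opposite QR is not acute, so the smallest enclosing circle has QR as diameter.
Centre = midpoint of QR = (0.5, 0), r² = 373/4 = 93.25.
r = √(93.25) ≈ 9.66.

9.66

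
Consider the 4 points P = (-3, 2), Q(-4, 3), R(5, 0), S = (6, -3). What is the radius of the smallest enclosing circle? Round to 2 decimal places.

The minimum enclosing circle of a finite set is fixed by two of the points (as a diameter) or three (as a circumcircle).
The farthest pair is Q–S with squared distance 136. The circle on this segment as diameter has centre (1, 0) and r² = 136/4 = 34.
Check P: distance² to centre = 20 ≤ 34, so it lies inside.
All remaining points lie in this disk, and no smaller disk contains both endpoints, so this is the minimum enclosing circle.
r = √34 ≈ 5.83.

5.83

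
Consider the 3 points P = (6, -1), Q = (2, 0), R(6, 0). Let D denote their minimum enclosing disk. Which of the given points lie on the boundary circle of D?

Side lengths²: PQ² = 17, PR² = 1, QR² = 16.
Since PQ² = 17 ≥ 16 + 1 = 17, the angle opposite PQ is not acute, so the smallest enclosing circle has PQ as diameter.
Centre = midpoint of PQ = (4, -0.5), r² = 17/4 = 4.25.
The points at distance exactly r from the centre are P, Q, R — 3 points.

P, Q, R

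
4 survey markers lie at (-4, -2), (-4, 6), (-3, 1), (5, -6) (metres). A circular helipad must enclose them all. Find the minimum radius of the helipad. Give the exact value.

7.5

By Welzl's lemma the MEC is supported by two points (diametrically opposite) or three points (on a circumcircle).
The farthest pair is (-4, 6)–(5, -6) with squared distance 225. The circle on this segment as diameter has centre (0.5, 0) and r² = 225/4 = 56.25.
Check (-4, -2): distance² to centre = 24.25 ≤ 56.25, so it lies inside.
All remaining points lie in this disk, and no smaller disk contains both endpoints, so this is the minimum enclosing circle.
r = √(56.25) = 7.5.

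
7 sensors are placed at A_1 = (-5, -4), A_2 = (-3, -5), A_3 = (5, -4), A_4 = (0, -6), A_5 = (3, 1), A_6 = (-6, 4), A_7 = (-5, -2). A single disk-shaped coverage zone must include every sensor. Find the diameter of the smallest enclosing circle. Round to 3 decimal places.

13.601

The minimum enclosing circle of a finite set is fixed by two of the points (as a diameter) or three (as a circumcircle).
The farthest pair is A_3–A_6 with squared distance 185. The circle on this segment as diameter has centre (-0.5, 0) and r² = 185/4 = 46.25.
Check A_1: distance² to centre = 36.25 ≤ 46.25, so it lies inside.
All remaining points lie in this disk, and no smaller disk contains both endpoints, so this is the minimum enclosing circle.
Diameter = 2r = 2√(46.25) ≈ 13.601.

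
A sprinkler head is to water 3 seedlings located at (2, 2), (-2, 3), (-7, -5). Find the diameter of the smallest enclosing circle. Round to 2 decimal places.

Call the three points A, B, C in the order given.
Side lengths²: AB² = 17, AC² = 130, BC² = 89.
Since AC² = 130 ≥ 89 + 17 = 106, the angle opposite AC is not acute, so the smallest enclosing circle has AC as diameter.
Centre = midpoint of AC = (-2.5, -1.5), r² = 130/4 = 32.5.
Diameter = 2r = 2√(32.5) ≈ 11.40.

11.40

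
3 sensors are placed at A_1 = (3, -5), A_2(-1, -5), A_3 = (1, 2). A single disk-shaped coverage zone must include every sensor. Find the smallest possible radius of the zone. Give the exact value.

53/14

Side lengths²: A_1A_2² = 16, A_1A_3² = 53, A_2A_3² = 53.
Since A_2A_3² = 53 < 53 + 16 = 69, the triangle is acute, so the smallest enclosing circle is the circumcircle.
Circumcentre = (1, -25/14), r² = 2809/196.
r = √(2809/196) = 53/14.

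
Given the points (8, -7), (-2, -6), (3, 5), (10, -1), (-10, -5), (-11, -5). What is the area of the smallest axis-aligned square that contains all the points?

441

The bounding box has width 21 and height 12.
An axis-aligned square enclosing the set must have side ≥ max(width, height).
So the minimum side is max(21, 12) = 21.
Area = 21² = 441.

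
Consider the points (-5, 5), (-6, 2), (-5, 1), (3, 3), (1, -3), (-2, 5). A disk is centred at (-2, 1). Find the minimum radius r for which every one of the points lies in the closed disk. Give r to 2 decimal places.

5.39

The required radius is the distance from (-2, 1) to the farthest point.
Squared distances: 25, 17, 9, 29, 25, 16.
Maximum is 29, attained at (3, 3).
r = √29 ≈ 5.39.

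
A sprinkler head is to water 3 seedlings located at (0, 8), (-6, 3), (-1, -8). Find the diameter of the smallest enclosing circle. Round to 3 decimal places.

Call the three points A, B, C in the order given.
Side lengths²: AB² = 61, AC² = 257, BC² = 146.
Since AC² = 257 ≥ 146 + 61 = 207, the angle opposite AC is not acute, so the smallest enclosing circle has AC as diameter.
Centre = midpoint of AC = (-0.5, 0), r² = 257/4 = 64.25.
Diameter = 2r = 2√(64.25) ≈ 16.031.

16.031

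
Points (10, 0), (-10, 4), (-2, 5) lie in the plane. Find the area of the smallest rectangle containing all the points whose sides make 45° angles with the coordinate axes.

In coordinates u = x + y, v = x − y the rectangle is axis-aligned; the map (x,y)→(u,v) scales areas by 2.
u-values: 10, -6, 3; range = 10 − (-6) = 16.
v-values: 10, -14, -7; range = 10 − (-14) = 24.
Area = (16 × 24) / 2 = 192.

192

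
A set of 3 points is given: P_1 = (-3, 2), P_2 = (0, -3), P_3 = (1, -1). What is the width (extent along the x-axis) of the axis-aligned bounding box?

4

max x = 1, min x = -3, so width = 4.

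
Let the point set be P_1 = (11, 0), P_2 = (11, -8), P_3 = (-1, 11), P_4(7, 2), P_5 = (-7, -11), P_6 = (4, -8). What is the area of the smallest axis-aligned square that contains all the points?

The bounding box has width 18 and height 22.
An axis-aligned square enclosing the set must have side ≥ max(width, height).
So the minimum side is max(18, 22) = 22.
Area = 22² = 484.

484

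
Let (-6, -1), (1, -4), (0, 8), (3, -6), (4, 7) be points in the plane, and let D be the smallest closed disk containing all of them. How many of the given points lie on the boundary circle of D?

3

The minimum enclosing circle of a finite set is fixed by two of the points (as a diameter) or three (as a circumcircle).
The minimum enclosing circle is determined by three boundary points: (-6, -1), (0, 8), (3, -6).
Their circumcentre is (69/74, 65/74) with r² = 141245/2738.
The farthest remaining point (4, 7) is at distance² 128369/2738 ≤ 141245/2738.
The points at distance exactly r from the centre are (-6, -1), (0, 8), (3, -6) — 3 points.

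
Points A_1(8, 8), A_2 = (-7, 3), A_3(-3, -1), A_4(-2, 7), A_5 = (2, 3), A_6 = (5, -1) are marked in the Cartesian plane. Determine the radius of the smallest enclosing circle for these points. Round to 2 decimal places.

By Welzl's lemma the MEC is supported by two points (diametrically opposite) or three points (on a circumcircle).
The farthest pair is A_1–A_2 with squared distance 250. The circle on this segment as diameter has centre (0.5, 5.5) and r² = 250/4 = 62.5.
Check A_3: distance² to centre = 54.5 ≤ 62.5, so it lies inside.
All remaining points lie in this disk, and no smaller disk contains both endpoints, so this is the minimum enclosing circle.
r = √(62.5) ≈ 7.91.

7.91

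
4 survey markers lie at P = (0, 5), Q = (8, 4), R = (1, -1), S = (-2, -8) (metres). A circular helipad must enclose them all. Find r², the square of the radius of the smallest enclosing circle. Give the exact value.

By Welzl's lemma the MEC is supported by two points (diametrically opposite) or three points (on a circumcircle).
The farthest pair is Q–S with squared distance 244. The circle on this segment as diameter has centre (3, -2) and r² = 244/4 = 61.
Check P: distance² to centre = 58 ≤ 61, so it lies inside.
All remaining points lie in this disk, and no smaller disk contains both endpoints, so this is the minimum enclosing circle.

61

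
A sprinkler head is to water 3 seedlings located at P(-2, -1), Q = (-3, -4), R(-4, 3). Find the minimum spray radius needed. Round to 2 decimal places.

3.54

Side lengths²: PQ² = 10, PR² = 20, QR² = 50.
Since QR² = 50 ≥ 20 + 10 = 30, the angle opposite QR is not acute, so the smallest enclosing circle has QR as diameter.
Centre = midpoint of QR = (-3.5, -0.5), r² = 50/4 = 12.5.
r = √(12.5) ≈ 3.54.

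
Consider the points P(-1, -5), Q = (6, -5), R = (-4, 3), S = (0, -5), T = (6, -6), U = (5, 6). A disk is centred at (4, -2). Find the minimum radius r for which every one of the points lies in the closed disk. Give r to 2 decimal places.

The required radius is the distance from (4, -2) to the farthest point.
Squared distances: 34, 13, 89, 25, 20, 65.
Maximum is 89, attained at R.
r = √89 ≈ 9.43.

9.43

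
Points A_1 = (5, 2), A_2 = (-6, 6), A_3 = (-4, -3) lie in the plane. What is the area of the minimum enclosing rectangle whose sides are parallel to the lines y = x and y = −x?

In coordinates u = x + y, v = x − y the rectangle is axis-aligned; the map (x,y)→(u,v) scales areas by 2.
u-values: 7, 0, -7; range = 7 − (-7) = 14.
v-values: 3, -12, -1; range = 3 − (-12) = 15.
Area = (14 × 15) / 2 = 105.

105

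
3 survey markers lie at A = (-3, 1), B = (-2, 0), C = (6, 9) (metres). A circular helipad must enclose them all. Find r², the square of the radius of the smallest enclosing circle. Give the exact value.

21025/578

Side lengths²: AB² = 2, AC² = 145, BC² = 145.
Since BC² = 145 < 145 + 2 = 147, the triangle is acute, so the smallest enclosing circle is the circumcircle.
Circumcentre = (59/34, 161/34), r² = 21025/578.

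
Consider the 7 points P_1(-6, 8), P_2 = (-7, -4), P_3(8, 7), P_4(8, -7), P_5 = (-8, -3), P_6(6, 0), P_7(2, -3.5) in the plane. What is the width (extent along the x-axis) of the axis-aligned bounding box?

16

max x = 8, min x = -8, so width = 16.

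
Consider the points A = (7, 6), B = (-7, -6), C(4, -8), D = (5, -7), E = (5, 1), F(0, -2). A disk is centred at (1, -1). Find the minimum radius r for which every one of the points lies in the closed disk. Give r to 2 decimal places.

The required radius is the distance from (1, -1) to the farthest point.
Squared distances: 85, 89, 58, 52, 20, 2.
Maximum is 89, attained at B.
r = √89 ≈ 9.43.

9.43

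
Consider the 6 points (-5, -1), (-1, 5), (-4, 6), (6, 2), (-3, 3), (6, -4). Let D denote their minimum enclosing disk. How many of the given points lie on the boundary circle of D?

By Welzl's lemma the MEC is supported by two points (diametrically opposite) or three points (on a circumcircle).
The farthest pair is (-4, 6)–(6, -4) with squared distance 200. The circle on this segment as diameter has centre (1, 1) and r² = 200/4 = 50.
Check (-5, -1): distance² to centre = 40 ≤ 50, so it lies inside.
All remaining points lie in this disk, and no smaller disk contains both endpoints, so this is the minimum enclosing circle.
The points at distance exactly r from the centre are (-4, 6), (6, -4) — 2 points.

2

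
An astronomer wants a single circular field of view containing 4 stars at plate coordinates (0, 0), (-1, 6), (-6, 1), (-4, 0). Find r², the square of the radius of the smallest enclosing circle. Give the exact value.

A smallest enclosing disk is always determined by at most three of the input points on its boundary.
The minimum enclosing circle is determined by three boundary points: (0, 0), (-1, 6), (-6, 1).
Their circumcentre is (-37/14, 37/14) with r² = 1369/98.
The farthest remaining point (-4, 0) is at distance² 865/98 ≤ 1369/98.

1369/98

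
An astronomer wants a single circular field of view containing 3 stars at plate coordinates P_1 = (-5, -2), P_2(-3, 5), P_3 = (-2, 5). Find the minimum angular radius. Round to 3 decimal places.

Side lengths²: P_1P_2² = 53, P_1P_3² = 58, P_2P_3² = 1.
Since P_1P_3² = 58 ≥ 53 + 1 = 54, the angle opposite P_1P_3 is not acute, so the smallest enclosing circle has P_1P_3 as diameter.
Centre = midpoint of P_1P_3 = (-3.5, 1.5), r² = 58/4 = 14.5.
r = √(14.5) ≈ 3.808.

3.808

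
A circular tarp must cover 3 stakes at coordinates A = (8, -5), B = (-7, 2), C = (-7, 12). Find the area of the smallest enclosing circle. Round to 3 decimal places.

Side lengths²: AB² = 274, AC² = 514, BC² = 100.
Since AC² = 514 ≥ 274 + 100 = 374, the angle opposite AC is not acute, so the smallest enclosing circle has AC as diameter.
Centre = midpoint of AC = (0.5, 3.5), r² = 514/4 = 128.5.
Area = π·r² = π·128.5 ≈ 403.695.

403.695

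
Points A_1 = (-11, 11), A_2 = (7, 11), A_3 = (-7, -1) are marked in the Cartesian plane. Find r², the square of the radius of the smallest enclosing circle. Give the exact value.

850/9

Side lengths²: A_1A_2² = 324, A_1A_3² = 160, A_2A_3² = 340.
Since A_2A_3² = 340 < 324 + 160 = 484, the triangle is acute, so the smallest enclosing circle is the circumcircle.
Circumcentre = (-2, 22/3), r² = 850/9.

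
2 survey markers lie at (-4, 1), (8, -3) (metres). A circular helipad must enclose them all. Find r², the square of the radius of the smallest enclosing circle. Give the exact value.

The smallest circle enclosing two points has them as diameter endpoints.
Centre = midpoint = (2, -1); r² = |(-4, 1)−(8, -3)|²/4 = 160/4 = 40.

40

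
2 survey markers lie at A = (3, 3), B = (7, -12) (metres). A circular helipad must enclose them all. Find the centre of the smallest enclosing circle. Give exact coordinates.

The smallest circle enclosing two points has them as diameter endpoints.
Centre = midpoint = (5, -4.5); r² = |AB|²/4 = 241/4 = 60.25.
Centre = (5, -4.5).

(5, -4.5)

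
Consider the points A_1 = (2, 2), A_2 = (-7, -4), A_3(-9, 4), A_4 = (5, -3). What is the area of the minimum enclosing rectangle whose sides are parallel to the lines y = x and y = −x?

In coordinates u = x + y, v = x − y the rectangle is axis-aligned; the map (x,y)→(u,v) scales areas by 2.
u-values: 4, -11, -5, 2; range = 4 − (-11) = 15.
v-values: 0, -3, -13, 8; range = 8 − (-13) = 21.
Area = (15 × 21) / 2 = 157.5.

157.5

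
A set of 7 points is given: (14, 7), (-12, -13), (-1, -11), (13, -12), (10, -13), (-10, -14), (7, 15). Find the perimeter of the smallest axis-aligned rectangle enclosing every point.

Width = max x − min x = 14 − (-12) = 26.
Height = max y − min y = 15 − (-14) = 29.
Perimeter = 2(26 + 29) = 110.

110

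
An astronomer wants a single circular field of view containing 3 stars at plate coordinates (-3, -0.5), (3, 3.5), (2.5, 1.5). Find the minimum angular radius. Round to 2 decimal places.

3.61

Call the three points A, B, C in the order given.
Side lengths²: AB² = 52, AC² = 34.25, BC² = 4.25.
Since AB² = 52 ≥ 34.25 + 4.25 = 38.5, the angle opposite AB is not acute, so the smallest enclosing circle has AB as diameter.
Centre = midpoint of AB = (0, 1.5), r² = 52/4 = 13.
r = √13 ≈ 3.61.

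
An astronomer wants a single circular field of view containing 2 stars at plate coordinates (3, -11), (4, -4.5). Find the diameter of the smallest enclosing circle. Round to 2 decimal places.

The smallest circle enclosing two points has them as diameter endpoints.
Centre = midpoint = (3.5, -7.75); r² = |(3, -11)−(4, -4.5)|²/4 = 43.25/4 = 10.8125.
Diameter = 2r = 2√(10.8125) ≈ 6.58.

6.58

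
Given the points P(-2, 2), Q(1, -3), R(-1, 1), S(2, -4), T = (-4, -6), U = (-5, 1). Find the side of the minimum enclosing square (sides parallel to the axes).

8

The bounding box has width 7 and height 8.
An axis-aligned square enclosing the set must have side ≥ max(width, height).
So the minimum side is max(7, 8) = 8.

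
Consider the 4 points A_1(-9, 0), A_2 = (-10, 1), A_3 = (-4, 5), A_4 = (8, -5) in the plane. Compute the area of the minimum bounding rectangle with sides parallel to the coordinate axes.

180

x ranges over [-10, 8], width 18.
y ranges over [-5, 5], height 10.
Area = 18 × 10 = 180.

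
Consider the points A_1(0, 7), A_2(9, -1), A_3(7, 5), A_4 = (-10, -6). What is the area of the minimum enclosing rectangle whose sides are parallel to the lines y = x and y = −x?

In coordinates u = x + y, v = x − y the rectangle is axis-aligned; the map (x,y)→(u,v) scales areas by 2.
u-values: 7, 8, 12, -16; range = 12 − (-16) = 28.
v-values: -7, 10, 2, -4; range = 10 − (-7) = 17.
Area = (28 × 17) / 2 = 238.

238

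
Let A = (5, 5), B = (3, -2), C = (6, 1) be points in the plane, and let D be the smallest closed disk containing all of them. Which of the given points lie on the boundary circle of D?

Side lengths²: AB² = 53, AC² = 17, BC² = 18.
Since AB² = 53 ≥ 18 + 17 = 35, the angle opposite AB is not acute, so the smallest enclosing circle has AB as diameter.
Centre = midpoint of AB = (4, 1.5), r² = 53/4 = 13.25.
The points at distance exactly r from the centre are A, B — 2 points.

A, B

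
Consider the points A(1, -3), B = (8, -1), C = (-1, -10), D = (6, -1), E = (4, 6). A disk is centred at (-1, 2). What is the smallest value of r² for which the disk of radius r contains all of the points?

The required radius is the distance from (-1, 2) to the farthest point.
Squared distances: 29, 90, 144, 58, 41.
Maximum is 144, attained at C.

144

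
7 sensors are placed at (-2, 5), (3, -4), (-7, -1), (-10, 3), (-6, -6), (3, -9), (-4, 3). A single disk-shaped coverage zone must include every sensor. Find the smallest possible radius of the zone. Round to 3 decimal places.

8.846

The farthest pair is (-10, 3)–(3, -9) with squared distance 313. The circle on this segment as diameter has centre (-3.5, -3) and r² = 313/4 = 78.25.
Check (-2, 5): distance² to centre = 66.25 ≤ 78.25, so it lies inside.
All remaining points lie in this disk, and no smaller disk contains both endpoints, so this is the minimum enclosing circle.
r = √(78.25) ≈ 8.846.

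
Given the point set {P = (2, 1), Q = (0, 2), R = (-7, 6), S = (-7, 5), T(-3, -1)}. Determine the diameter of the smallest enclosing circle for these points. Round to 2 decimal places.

The farthest pair is P–R with squared distance 106. The circle on this segment as diameter has centre (-2.5, 3.5) and r² = 106/4 = 26.5.
Check Q: distance² to centre = 8.5 ≤ 26.5, so it lies inside.
All remaining points lie in this disk, and no smaller disk contains both endpoints, so this is the minimum enclosing circle.
Diameter = 2r = 2√(26.5) ≈ 10.30.

10.30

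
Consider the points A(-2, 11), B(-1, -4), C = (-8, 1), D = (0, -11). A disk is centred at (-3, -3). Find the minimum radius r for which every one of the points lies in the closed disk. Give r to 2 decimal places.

14.04

The required radius is the distance from (-3, -3) to the farthest point.
Squared distances: 197, 5, 41, 73.
Maximum is 197, attained at A.
r = √197 ≈ 14.04.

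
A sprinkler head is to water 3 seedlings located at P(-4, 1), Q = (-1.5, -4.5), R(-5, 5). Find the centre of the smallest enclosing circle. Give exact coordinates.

(-3.25, 0.25)

Side lengths²: PQ² = 36.5, PR² = 17, QR² = 102.5.
Since QR² = 102.5 ≥ 36.5 + 17 = 53.5, the angle opposite QR is not acute, so the smallest enclosing circle has QR as diameter.
Centre = midpoint of QR = (-3.25, 0.25), r² = 102.5/4 = 25.625.
Centre = (-3.25, 0.25).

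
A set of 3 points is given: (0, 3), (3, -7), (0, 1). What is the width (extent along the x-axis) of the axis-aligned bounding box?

max x = 3, min x = 0, so width = 3.

3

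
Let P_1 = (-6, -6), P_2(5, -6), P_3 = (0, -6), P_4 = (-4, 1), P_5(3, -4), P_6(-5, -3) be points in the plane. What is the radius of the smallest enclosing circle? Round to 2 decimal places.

A smallest enclosing disk is always determined by at most three of the input points on its boundary.
The minimum enclosing circle is determined by three boundary points: P_1, P_2, P_4.
Their circumcentre is (-0.5, -53/14) with r² = 3445/98.
The farthest remaining point P_6 is at distance² 2045/98 ≤ 3445/98.
r = √(3445/98) ≈ 5.93.

5.93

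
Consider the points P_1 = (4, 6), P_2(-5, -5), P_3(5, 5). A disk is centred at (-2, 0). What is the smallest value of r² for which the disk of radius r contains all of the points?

74

The required radius is the distance from (-2, 0) to the farthest point.
Squared distances: 72, 34, 74.
Maximum is 74, attained at P_3.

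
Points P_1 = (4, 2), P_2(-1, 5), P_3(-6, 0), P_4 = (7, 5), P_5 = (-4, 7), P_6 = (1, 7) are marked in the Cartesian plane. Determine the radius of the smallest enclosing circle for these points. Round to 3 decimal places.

6.964

The minimum enclosing circle of a finite set is fixed by two of the points (as a diameter) or three (as a circumcircle).
The farthest pair is P_3–P_4 with squared distance 194. The circle on this segment as diameter has centre (0.5, 2.5) and r² = 194/4 = 48.5.
Check P_1: distance² to centre = 12.5 ≤ 48.5, so it lies inside.
All remaining points lie in this disk, and no smaller disk contains both endpoints, so this is the minimum enclosing circle.
r = √(48.5) ≈ 6.964.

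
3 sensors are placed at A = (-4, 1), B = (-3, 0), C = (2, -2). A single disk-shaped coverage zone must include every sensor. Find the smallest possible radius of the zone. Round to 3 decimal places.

3.354

Side lengths²: AB² = 2, AC² = 45, BC² = 29.
Since AC² = 45 ≥ 29 + 2 = 31, the angle opposite AC is not acute, so the smallest enclosing circle has AC as diameter.
Centre = midpoint of AC = (-1, -0.5), r² = 45/4 = 11.25.
r = √(11.25) ≈ 3.354.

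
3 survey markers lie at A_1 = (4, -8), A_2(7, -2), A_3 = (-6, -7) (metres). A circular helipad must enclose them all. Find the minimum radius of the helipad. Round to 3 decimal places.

6.964

Side lengths²: A_1A_2² = 45, A_1A_3² = 101, A_2A_3² = 194.
Since A_2A_3² = 194 ≥ 101 + 45 = 146, the angle opposite A_2A_3 is not acute, so the smallest enclosing circle has A_2A_3 as diameter.
Centre = midpoint of A_2A_3 = (0.5, -4.5), r² = 194/4 = 48.5.
r = √(48.5) ≈ 6.964.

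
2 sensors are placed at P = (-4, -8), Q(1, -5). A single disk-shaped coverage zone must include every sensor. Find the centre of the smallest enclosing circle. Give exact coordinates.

The smallest circle enclosing two points has them as diameter endpoints.
Centre = midpoint = (-1.5, -6.5); r² = |PQ|²/4 = 34/4 = 8.5.
Centre = (-1.5, -6.5).

(-1.5, -6.5)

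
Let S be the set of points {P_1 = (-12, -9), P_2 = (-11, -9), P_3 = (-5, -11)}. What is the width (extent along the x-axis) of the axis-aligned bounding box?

7

max x = -5, min x = -12, so width = 7.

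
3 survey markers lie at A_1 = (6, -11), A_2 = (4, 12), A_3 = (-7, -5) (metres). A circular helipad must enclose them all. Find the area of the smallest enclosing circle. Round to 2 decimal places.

Side lengths²: A_1A_2² = 533, A_1A_3² = 205, A_2A_3² = 410.
Since A_1A_2² = 533 < 410 + 205 = 615, the triangle is acute, so the smallest enclosing circle is the circumcircle.
Circumcentre = (47/14, 5/14), r² = 13325/98.
Area = π·r² = π·13325/98 ≈ 427.16.

427.16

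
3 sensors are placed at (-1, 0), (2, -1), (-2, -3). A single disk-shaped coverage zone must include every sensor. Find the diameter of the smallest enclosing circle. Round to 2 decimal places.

Call the three points A, B, C in the order given.
Side lengths²: AB² = 10, AC² = 10, BC² = 20.
Since BC² = 20 ≥ 10 + 10 = 20, the angle opposite BC is not acute, so the smallest enclosing circle has BC as diameter.
Centre = midpoint of BC = (0, -2), r² = 20/4 = 5.
Diameter = 2r = 2√5 ≈ 4.47.

4.47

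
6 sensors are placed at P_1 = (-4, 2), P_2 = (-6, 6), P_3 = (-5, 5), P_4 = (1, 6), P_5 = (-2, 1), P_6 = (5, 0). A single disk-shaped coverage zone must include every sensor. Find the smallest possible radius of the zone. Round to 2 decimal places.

A smallest enclosing disk is always determined by at most three of the input points on its boundary.
The farthest pair is P_2–P_6 with squared distance 157. The circle on this segment as diameter has centre (-0.5, 3) and r² = 157/4 = 39.25.
Check P_1: distance² to centre = 13.25 ≤ 39.25, so it lies inside.
All remaining points lie in this disk, and no smaller disk contains both endpoints, so this is the minimum enclosing circle.
r = √(39.25) ≈ 6.26.

6.26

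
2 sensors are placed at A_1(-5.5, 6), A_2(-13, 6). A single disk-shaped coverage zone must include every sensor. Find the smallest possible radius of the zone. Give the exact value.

The smallest circle enclosing two points has them as diameter endpoints.
Centre = midpoint = (-9.25, 6); r² = |A_1A_2|²/4 = 56.25/4 = 14.0625.
r = √(14.0625) = 3.75.

3.75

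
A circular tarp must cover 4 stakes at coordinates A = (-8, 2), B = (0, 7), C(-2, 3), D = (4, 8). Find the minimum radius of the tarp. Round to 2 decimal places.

The farthest pair is A–D with squared distance 180. The circle on this segment as diameter has centre (-2, 5) and r² = 180/4 = 45.
Check B: distance² to centre = 8 ≤ 45, so it lies inside.
All remaining points lie in this disk, and no smaller disk contains both endpoints, so this is the minimum enclosing circle.
r = √45 ≈ 6.71.

6.71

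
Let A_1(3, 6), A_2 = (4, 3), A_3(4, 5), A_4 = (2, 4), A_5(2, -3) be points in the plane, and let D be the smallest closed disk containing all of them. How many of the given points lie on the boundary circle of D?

By Welzl's lemma the MEC is supported by two points (diametrically opposite) or three points (on a circumcircle).
The farthest pair is A_1–A_5 with squared distance 82. The circle on this segment as diameter has centre (2.5, 1.5) and r² = 82/4 = 20.5.
Check A_2: distance² to centre = 4.5 ≤ 20.5, so it lies inside.
All remaining points lie in this disk, and no smaller disk contains both endpoints, so this is the minimum enclosing circle.
The points at distance exactly r from the centre are A_1, A_5 — 2 points.

2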